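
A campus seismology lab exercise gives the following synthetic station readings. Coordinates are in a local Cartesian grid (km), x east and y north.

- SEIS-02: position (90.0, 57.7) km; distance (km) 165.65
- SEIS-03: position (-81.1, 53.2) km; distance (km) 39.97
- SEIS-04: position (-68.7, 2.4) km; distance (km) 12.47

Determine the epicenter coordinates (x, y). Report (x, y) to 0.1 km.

Circle about each station: (x − 90.0)² + (y − 57.7)² = 165.65²; (x + 81.1)² + (y − 53.2)² = 39.97²; (x + 68.7)² + (y − 2.4)² = 12.47².
Subtracting the SEIS-02 equation from the SEIS-03 and SEIS-04 equations removes the quadratic terms:
-342.2 x − 9.0 y = 23820.48
-317.4 x − 110.6 y = 20580.58
Solving the 2×2 system: x ≈ -70.0, y ≈ 14.8 km.

x ≈ -70.0 km, y ≈ 14.8 km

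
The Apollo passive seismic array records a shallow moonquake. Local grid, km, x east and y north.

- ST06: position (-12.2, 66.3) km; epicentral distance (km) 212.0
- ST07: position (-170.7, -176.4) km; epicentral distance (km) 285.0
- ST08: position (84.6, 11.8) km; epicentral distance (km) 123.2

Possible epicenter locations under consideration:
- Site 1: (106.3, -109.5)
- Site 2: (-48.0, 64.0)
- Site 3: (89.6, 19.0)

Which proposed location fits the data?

For each candidate, compare |candidate − station| to the reported distance:
Site 1: residuals ST06 0.0, ST07 0.0, ST08 0.0 → max 0.0 km
Site 2: residuals ST06 176.1, ST07 15.1, ST08 19.3 → max 176.1 km
Site 3: residuals ST06 99.7, ST07 40.5, ST08 114.4 → max 114.4 km
Only Site 1 has all residuals ≈ 0.

Site 1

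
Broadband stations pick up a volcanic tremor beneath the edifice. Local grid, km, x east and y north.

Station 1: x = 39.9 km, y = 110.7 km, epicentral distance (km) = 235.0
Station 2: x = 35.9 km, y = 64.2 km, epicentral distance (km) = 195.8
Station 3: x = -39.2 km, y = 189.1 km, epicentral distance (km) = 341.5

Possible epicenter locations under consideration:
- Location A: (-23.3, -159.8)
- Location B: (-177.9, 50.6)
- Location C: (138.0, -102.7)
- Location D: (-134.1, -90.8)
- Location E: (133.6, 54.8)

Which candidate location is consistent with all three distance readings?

For each candidate, compare |candidate − station| to the reported distance:
Location A: residuals Station 1 42.8, Station 2 35.9, Station 3 7.8 → max 42.8 km
Location B: residuals Station 1 9.1, Station 2 18.4, Station 3 145.5 → max 145.5 km
Location C: residuals Station 1 0.1, Station 2 0.1, Station 3 0.1 → max 0.1 km
Location D: residuals Station 1 31.2, Station 2 34.3, Station 3 45.9 → max 45.9 km
Location E: residuals Station 1 125.9, Station 2 97.6, Station 3 122.6 → max 125.9 km
Only Location C has all residuals ≈ 0.

Location C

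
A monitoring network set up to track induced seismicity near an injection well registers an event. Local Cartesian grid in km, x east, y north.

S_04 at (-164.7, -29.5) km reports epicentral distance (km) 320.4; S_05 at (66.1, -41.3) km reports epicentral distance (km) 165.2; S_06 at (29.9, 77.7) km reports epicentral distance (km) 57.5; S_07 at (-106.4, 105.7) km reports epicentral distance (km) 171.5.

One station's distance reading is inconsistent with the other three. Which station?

Solve using three stations at a time. Using S_05, S_06, S_07 (subtract circle equations pairwise → linear system) gives (x, y) ≈ (64.1, 123.9).
Distances from that point to each station vs reported:
  S_04: calculated 275.5 vs reported 320.4 → residual 44.9 km
  S_05: calculated 165.2 vs reported 165.2 → residual 0.0 km
  S_06: calculated 57.5 vs reported 57.5 → residual 0.0 km
  S_07: calculated 171.5 vs reported 171.5 → residual 0.0 km
S_05, S_06, S_07 are mutually consistent (residuals ≈ 0); S_04 is off by 44.9 km.

S_04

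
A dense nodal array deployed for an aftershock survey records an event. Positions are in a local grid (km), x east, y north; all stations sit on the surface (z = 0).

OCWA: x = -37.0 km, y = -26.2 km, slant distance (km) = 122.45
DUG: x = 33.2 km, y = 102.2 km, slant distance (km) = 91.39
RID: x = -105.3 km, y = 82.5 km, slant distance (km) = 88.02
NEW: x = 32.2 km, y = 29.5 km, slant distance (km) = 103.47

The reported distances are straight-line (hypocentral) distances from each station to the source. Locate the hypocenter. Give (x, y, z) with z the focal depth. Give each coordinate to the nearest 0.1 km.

x ≈ -36.9 km, y ≈ 83.0 km, depth ≈ 55.4 km

Each station gives a sphere (x−x_i)² + (y−y_i)² + z² = d_i² (stations at z=0).
Subtracting the OCWA sphere from DUG and RID: z² cancels, leaving linear equations in x and y:
140.4 x + 256.8 y = 16133.51
-136.6 x + 217.4 y = 23085.38
Solving: x ≈ -36.903, y ≈ 83.001 km (keep extra digits for the depth step; rounded: -36.9, 83.0).
Then from the OCWA sphere: z² = 122.45² − (x + 37.0)² − (y + 26.2)² with x = -36.903, y = 83.001, so z ≈ 55.400 ≈ 55.4 km.
Check against NEW (with the unrounded solution): distance 103.47 ≈ 103.47 km. ✓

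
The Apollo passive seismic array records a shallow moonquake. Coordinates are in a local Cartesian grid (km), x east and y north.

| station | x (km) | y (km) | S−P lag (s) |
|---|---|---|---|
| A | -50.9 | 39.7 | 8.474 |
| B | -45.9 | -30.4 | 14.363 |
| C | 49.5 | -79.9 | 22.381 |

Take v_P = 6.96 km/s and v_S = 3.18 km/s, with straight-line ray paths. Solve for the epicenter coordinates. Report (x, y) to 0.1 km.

x ≈ -1.3 km, y ≈ 40.9 km

Distance from S−P lag: d = Δt · v_P v_S / (v_P − v_S) = Δt · (6.96·3.18)/(6.96−3.18) ≈ 5.8552·Δt.
So d_A = 49.62, d_B = 84.10, d_C = 131.05 km.
Circle about each station: (x + 50.9)² + (y − 39.7)² = 49.62²; (x + 45.9)² + (y + 30.4)² = 84.10²; (x − 49.5)² + (y + 79.9)² = 131.05².
Subtracting the A equation from the B and C equations removes the quadratic terms:
10.0 x − 140.2 y = -5746.60
200.8 x − 239.2 y = -10044.60
Solving the 2×2 system: x ≈ -1.3, y ≈ 40.9 km.
Check against A (with the unrounded x, y): √((x + 50.9)²+(y − 39.7)²) = 49.61 ≈ 49.62 km. ✓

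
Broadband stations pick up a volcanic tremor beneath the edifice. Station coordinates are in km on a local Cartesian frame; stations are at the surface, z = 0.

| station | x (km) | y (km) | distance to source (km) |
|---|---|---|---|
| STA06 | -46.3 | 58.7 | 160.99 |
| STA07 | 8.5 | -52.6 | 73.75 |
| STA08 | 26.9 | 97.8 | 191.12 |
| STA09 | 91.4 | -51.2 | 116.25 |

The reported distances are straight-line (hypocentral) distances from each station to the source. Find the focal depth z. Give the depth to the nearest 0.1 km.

Each station gives a sphere (x−x_i)² + (y−y_i)² + z² = d_i² (stations at z=0).
Subtracting the STA06 sphere from STA07 and STA08: z² cancels, leaving linear equations in x and y:
109.6 x − 222.6 y = 17728.35
146.4 x + 78.2 y = -5910.00
Solving: x ≈ 1.720, y ≈ -78.795 km (keep extra digits for the depth step; rounded: 1.7, -78.8).
Then from the STA06 sphere: z² = 160.99² − (x + 46.3)² − (y − 58.7)² with x = 1.720, y = -78.795, so z ≈ 68.607 ≈ 68.6 km.
Check against STA09 (with the unrounded solution): distance 116.24 ≈ 116.25 km. ✓

68.6 km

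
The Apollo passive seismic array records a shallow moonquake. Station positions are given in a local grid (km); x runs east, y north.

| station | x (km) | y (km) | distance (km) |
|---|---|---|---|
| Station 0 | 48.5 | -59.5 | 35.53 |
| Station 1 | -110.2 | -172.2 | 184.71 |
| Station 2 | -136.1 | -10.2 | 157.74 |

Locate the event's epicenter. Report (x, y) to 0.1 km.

Circle about each station: (x − 48.5)² + (y + 59.5)² = 35.53²; (x + 110.2)² + (y + 172.2)² = 184.71²; (x + 136.1)² + (y + 10.2)² = 157.74².
Subtracting the Station 0 equation from the Station 1 and Station 2 equations removes the quadratic terms:
-317.4 x − 225.4 y = 3048.98
-369.2 x + 98.6 y = -10884.78
Solving the 2×2 system: x ≈ 18.8, y ≈ -40.0 km.

x ≈ 18.8 km, y ≈ -40.0 km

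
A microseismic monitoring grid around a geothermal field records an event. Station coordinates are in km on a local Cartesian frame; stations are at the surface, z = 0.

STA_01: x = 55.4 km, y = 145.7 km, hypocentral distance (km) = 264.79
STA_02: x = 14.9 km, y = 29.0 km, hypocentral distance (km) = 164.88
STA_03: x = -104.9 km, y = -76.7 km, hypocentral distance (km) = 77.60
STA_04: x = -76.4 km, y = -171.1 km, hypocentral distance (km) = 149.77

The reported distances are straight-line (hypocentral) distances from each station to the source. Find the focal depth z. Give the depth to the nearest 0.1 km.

Each station gives a sphere (x−x_i)² + (y−y_i)² + z² = d_i² (stations at z=0).
Subtracting the STA_01 sphere from STA_02 and STA_03: z² cancels, leaving linear equations in x and y:
-81.0 x − 233.4 y = 19693.69
-320.6 x − 444.8 y = 56681.23
Solving: x ≈ -115.199, y ≈ -44.398 km (keep extra digits for the depth step; rounded: -115.2, -44.4).
Then from the STA_01 sphere: z² = 264.79² − (x − 55.4)² − (y − 145.7)² with x = -115.199, y = -44.398, so z ≈ 69.803 ≈ 69.8 km.
Check against STA_04 (with the unrounded solution): distance 149.77 ≈ 149.77 km. ✓

depth ≈ 69.8 km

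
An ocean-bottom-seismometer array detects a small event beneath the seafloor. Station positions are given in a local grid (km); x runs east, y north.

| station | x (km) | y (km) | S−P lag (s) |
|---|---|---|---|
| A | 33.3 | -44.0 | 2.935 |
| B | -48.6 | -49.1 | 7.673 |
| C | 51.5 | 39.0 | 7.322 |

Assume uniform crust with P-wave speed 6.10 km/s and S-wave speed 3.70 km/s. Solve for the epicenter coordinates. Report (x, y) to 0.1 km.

Distance from S−P lag: d = Δt · v_P v_S / (v_P − v_S) = Δt · (6.10·3.70)/(6.10−3.70) ≈ 9.4042·Δt.
So d_A = 27.60, d_B = 72.16, d_C = 68.86 km.
Circle about each station: (x − 33.3)² + (y + 44.0)² = 27.60²; (x + 48.6)² + (y + 49.1)² = 72.16²; (x − 51.5)² + (y − 39.0)² = 68.86².
Subtracting pairs of circle equations eliminates x²+y² and gives linear equations (the radical axes):
-163.8 x − 10.2 y = -2717.43
36.4 x + 166.0 y = -2851.58
Solving the 2×2 system: x ≈ 17.9, y ≈ -21.1 km.
Check against A (with the unrounded x, y): √((x − 33.3)²+(y + 44.0)²) = 27.59 ≈ 27.60 km. ✓

x ≈ 17.9 km, y ≈ -21.1 km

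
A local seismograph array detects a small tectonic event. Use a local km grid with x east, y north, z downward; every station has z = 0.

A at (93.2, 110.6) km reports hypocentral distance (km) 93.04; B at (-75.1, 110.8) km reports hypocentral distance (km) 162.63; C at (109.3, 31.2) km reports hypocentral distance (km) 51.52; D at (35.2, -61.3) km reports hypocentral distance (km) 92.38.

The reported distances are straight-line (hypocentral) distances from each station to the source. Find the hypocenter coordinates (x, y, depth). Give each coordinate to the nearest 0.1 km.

Each station gives a sphere (x−x_i)² + (y−y_i)² + z² = d_i² (stations at z=0).
Subtracting the A sphere from B and C: z² cancels, leaving linear equations in x and y:
-336.6 x + 0.4 y = -20794.03
32.2 x − 158.8 y = -1996.54
Solving: x ≈ 61.806, y ≈ 25.105 km (keep extra digits for the depth step; rounded: 61.8, 25.1).
Then from the A sphere: z² = 93.04² − (x − 93.2)² − (y − 110.6)² with x = 61.806, y = 25.105, so z ≈ 19.012 ≈ 19.0 km.
Check against D (with the unrounded solution): distance 92.39 ≈ 92.38 km. ✓

x ≈ 61.8 km, y ≈ 25.1 km, depth ≈ 19.0 km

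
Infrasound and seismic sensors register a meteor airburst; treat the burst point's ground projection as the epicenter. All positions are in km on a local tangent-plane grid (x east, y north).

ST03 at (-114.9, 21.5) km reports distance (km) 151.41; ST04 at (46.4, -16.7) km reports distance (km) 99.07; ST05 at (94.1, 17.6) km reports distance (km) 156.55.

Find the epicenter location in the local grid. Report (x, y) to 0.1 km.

Circle about each station: (x + 114.9)² + (y − 21.5)² = 151.41²; (x − 46.4)² + (y + 16.7)² = 99.07²; (x − 94.1)² + (y − 17.6)² = 156.55².
Subtracting pairs of circle equations eliminates x²+y² and gives linear equations (the radical axes):
322.6 x − 76.4 y = 1877.71
418.0 x − 7.8 y = -6082.60
Solving the 2×2 system: x ≈ -16.3, y ≈ -93.4 km.

x ≈ -16.3 km, y ≈ -93.4 km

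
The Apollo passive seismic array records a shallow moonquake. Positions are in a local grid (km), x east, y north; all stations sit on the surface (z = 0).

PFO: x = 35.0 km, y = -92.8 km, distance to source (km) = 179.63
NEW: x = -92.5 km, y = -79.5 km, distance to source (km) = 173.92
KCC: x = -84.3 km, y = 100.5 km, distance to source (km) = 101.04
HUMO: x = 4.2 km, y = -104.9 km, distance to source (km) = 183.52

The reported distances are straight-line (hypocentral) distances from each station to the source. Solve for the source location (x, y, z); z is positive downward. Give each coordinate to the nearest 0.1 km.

x ≈ -21.1 km, y ≈ 63.1 km, depth ≈ 69.4 km

Each station gives a sphere (x−x_i)² + (y−y_i)² + z² = d_i² (stations at z=0).
Subtracting the PFO sphere from NEW and KCC: z² cancels, leaving linear equations in x and y:
-255.0 x + 26.6 y = 7058.43
-238.6 x + 386.6 y = 29427.76
Solving: x ≈ -21.098, y ≈ 63.098 km (keep extra digits for the depth step; rounded: -21.1, 63.1).
Then from the PFO sphere: z² = 179.63² − (x − 35.0)² − (y + 92.8)² with x = -21.098, y = 63.098, so z ≈ 69.396 ≈ 69.4 km.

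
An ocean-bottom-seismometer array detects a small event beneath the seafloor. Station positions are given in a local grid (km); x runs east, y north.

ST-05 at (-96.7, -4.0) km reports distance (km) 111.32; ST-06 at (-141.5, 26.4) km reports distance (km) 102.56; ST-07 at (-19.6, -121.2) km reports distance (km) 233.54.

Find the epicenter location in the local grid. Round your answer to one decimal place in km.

Circle about each station: (x + 96.7)² + (y + 4.0)² = 111.32²; (x + 141.5)² + (y − 26.4)² = 102.56²; (x + 19.6)² + (y + 121.2)² = 233.54².
Subtracting the ST-05 equation from the ST-06 and ST-07 equations removes the quadratic terms:
-89.6 x + 60.8 y = 13225.91
154.2 x − 234.4 y = -36442.08
Solving the 2×2 system: x ≈ -76.1, y ≈ 105.4 km.

(-76.1, 105.4)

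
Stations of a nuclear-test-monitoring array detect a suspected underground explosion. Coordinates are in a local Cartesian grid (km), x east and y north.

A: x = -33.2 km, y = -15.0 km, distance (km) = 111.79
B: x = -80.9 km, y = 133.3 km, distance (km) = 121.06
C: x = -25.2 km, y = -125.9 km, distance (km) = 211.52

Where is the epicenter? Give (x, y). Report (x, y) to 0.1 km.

Circle about each station: (x + 33.2)² + (y + 15.0)² = 111.79²; (x + 80.9)² + (y − 133.3)² = 121.06²; (x + 25.2)² + (y + 125.9)² = 211.52².
Subtracting the A equation from the B and C equations removes the quadratic terms:
-95.4 x + 296.6 y = 20827.94
16.0 x − 221.8 y = -17085.10
Solving the 2×2 system: x ≈ 27.3, y ≈ 79.0 km.

(27.3, 79.0)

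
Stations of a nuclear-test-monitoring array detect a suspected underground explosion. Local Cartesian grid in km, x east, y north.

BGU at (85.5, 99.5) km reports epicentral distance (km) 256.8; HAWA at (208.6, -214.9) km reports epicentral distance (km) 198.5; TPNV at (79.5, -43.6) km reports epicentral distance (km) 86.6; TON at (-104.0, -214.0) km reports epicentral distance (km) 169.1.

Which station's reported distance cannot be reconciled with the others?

BGU

Solve using three stations at a time. Using HAWA, TPNV, TON (subtract circle equations pairwise → linear system) gives (x, y) ≈ (35.3, -118.1).
Distances from that point to each station vs reported:
  BGU: calculated 223.3 vs reported 256.8 → residual 33.5 km
  HAWA: calculated 198.5 vs reported 198.5 → residual 0.0 km
  TPNV: calculated 86.6 vs reported 86.6 → residual 0.0 km
  TON: calculated 169.1 vs reported 169.1 → residual 0.0 km
HAWA, TPNV, TON are mutually consistent (residuals ≈ 0); BGU is off by 33.5 km.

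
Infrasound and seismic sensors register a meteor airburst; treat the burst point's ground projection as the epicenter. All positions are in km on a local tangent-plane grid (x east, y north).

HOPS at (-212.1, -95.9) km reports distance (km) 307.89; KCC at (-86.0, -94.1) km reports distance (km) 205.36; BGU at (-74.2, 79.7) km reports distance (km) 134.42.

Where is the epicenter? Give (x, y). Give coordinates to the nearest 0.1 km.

x ≈ 57.5 km, y ≈ 52.8 km

Circle about each station: (x + 212.1)² + (y + 95.9)² = 307.89²; (x + 86.0)² + (y + 94.1)² = 205.36²; (x + 74.2)² + (y − 79.7)² = 134.42².
Subtracting pairs of circle equations eliminates x²+y² and gives linear equations (the radical axes):
252.2 x + 3.6 y = 14691.11
275.8 x + 351.2 y = 34402.03
Solving the 2×2 system: x ≈ 57.5, y ≈ 52.8 km.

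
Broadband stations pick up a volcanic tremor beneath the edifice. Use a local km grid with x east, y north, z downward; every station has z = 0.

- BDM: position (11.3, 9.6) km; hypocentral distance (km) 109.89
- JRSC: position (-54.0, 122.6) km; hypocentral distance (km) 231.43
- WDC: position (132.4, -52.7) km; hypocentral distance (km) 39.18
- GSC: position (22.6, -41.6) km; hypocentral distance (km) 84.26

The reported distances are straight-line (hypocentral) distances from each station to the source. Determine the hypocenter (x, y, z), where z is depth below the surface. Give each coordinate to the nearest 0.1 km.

Each station gives a sphere (x−x_i)² + (y−y_i)² + z² = d_i² (stations at z=0).
Subtracting the BDM sphere from JRSC and WDC: z² cancels, leaving linear equations in x and y:
-130.6 x + 226.0 y = -23757.12
242.2 x − 124.6 y = 30627.94
Solving: x ≈ 102.998, y ≈ -45.600 km (keep extra digits for the depth step; rounded: 103.0, -45.6).
Then from the BDM sphere: z² = 109.89² − (x − 11.3)² − (y − 9.6)² with x = 102.998, y = -45.600, so z ≈ 24.905 ≈ 24.9 km.

(103.0, -45.6, 24.9)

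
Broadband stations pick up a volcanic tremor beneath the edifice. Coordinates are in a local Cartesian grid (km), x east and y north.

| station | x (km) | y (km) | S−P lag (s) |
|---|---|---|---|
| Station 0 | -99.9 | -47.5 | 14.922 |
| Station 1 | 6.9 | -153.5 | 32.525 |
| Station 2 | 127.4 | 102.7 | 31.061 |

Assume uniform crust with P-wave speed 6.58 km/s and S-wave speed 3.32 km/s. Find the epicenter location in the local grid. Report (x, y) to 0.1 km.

Distance from S−P lag: d = Δt · v_P v_S / (v_P − v_S) = Δt · (6.58·3.32)/(6.58−3.32) ≈ 6.7011·Δt.
So d_Station 0 = 99.99, d_Station 1 = 217.95, d_Station 2 = 208.14 km.
Circle about each station: (x + 99.9)² + (y + 47.5)² = 99.99²; (x − 6.9)² + (y + 153.5)² = 217.95²; (x − 127.4)² + (y − 102.7)² = 208.14².
Subtracting pairs of circle equations eliminates x²+y² and gives linear equations (the radical axes):
213.6 x − 212.0 y = -26130.60
454.6 x + 300.4 y = -18782.47
Solving the 2×2 system: x ≈ -73.7, y ≈ 49.0 km.

(-73.7, 49.0)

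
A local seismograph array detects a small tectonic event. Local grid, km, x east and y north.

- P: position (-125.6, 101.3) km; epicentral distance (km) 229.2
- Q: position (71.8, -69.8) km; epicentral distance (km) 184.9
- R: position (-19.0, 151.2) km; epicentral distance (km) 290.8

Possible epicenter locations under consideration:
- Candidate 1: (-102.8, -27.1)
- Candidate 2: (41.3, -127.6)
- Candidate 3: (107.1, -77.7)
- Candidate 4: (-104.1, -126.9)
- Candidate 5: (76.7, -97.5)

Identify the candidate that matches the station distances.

For each candidate, compare |candidate − station| to the reported distance:
Candidate 1: residuals P 98.8, Q 5.2, R 93.8 → max 98.8 km
Candidate 2: residuals P 54.1, Q 119.5, R 5.6 → max 119.5 km
Candidate 3: residuals P 64.4, Q 148.7, R 29.5 → max 148.7 km
Candidate 4: residuals P 0.0, Q 0.0, R 0.0 → max 0.0 km
Candidate 5: residuals P 54.4, Q 156.8, R 24.3 → max 156.8 km
Only Candidate 4 has all residuals ≈ 0.

Candidate 4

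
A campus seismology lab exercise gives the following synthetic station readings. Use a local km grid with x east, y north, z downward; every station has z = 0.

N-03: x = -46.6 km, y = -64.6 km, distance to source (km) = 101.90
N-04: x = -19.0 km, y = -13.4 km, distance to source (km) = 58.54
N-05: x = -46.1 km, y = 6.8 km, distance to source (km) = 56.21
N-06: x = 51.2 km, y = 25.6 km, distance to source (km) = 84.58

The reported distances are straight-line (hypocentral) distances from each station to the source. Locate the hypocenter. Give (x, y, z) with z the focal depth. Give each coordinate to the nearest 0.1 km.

Each station gives a sphere (x−x_i)² + (y−y_i)² + z² = d_i² (stations at z=0).
Subtracting the N-03 sphere from N-04 and N-05: z² cancels, leaving linear equations in x and y:
55.2 x + 102.4 y = 1152.52
1.0 x + 142.8 y = 3050.78
Solving: x ≈ -19.000, y ≈ 21.497 km (keep extra digits for the depth step; rounded: -19.0, 21.5).
Then from the N-03 sphere: z² = 101.90² − (x + 46.6)² − (y + 64.6)² with x = -19.000, y = 21.497, so z ≈ 47.002 ≈ 47.0 km.
Check against N-06 (with the unrounded solution): distance 84.58 ≈ 84.58 km. ✓

(-19.0, 21.5, 47.0)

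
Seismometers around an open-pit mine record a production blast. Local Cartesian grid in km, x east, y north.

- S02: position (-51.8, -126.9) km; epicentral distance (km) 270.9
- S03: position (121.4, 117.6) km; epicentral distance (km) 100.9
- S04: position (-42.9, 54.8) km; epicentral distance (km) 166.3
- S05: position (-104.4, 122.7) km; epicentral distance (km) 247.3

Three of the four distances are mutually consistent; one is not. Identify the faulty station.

Solve using three stations at a time. Using S03, S04, S05 (subtract circle equations pairwise → linear system) gives (x, y) ≈ (119.0, 16.6).
Distances from that point to each station vs reported:
  S02: calculated 223.1 vs reported 270.9 → residual 47.8 km
  S03: calculated 101.0 vs reported 100.9 → residual 0.1 km
  S04: calculated 166.4 vs reported 166.3 → residual 0.1 km
  S05: calculated 247.4 vs reported 247.3 → residual 0.1 km
S03, S04, S05 are mutually consistent (residuals ≈ 0); S02 is off by 47.8 km.

S02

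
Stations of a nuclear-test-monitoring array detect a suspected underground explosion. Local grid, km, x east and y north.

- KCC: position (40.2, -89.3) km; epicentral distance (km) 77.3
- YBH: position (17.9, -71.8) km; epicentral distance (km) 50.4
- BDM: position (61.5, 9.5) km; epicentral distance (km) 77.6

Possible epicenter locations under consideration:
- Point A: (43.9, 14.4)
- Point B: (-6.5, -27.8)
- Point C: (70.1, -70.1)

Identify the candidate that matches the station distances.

Point B

For each candidate, compare |candidate − station| to the reported distance:
Point A: residuals KCC 26.5, YBH 39.6, BDM 59.3 → max 59.3 km
Point B: residuals KCC 0.1, YBH 0.1, BDM 0.0 → max 0.1 km
Point C: residuals KCC 41.8, YBH 1.8, BDM 2.5 → max 41.8 km
Only Point B has all residuals ≈ 0.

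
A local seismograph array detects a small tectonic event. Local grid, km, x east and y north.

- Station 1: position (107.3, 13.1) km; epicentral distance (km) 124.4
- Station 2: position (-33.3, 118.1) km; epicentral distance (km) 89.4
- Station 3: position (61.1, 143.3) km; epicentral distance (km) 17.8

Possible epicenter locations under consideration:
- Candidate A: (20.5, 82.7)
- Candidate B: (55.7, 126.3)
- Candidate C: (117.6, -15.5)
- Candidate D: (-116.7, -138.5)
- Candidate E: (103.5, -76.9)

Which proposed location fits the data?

Candidate B

For each candidate, compare |candidate − station| to the reported distance:
Candidate A: residuals Station 1 13.1, Station 2 25.0, Station 3 55.1 → max 55.1 km
Candidate B: residuals Station 1 0.0, Station 2 0.0, Station 3 0.0 → max 0.0 km
Candidate C: residuals Station 1 94.0, Station 2 112.1, Station 3 150.8 → max 150.8 km
Candidate D: residuals Station 1 146.1, Station 2 180.4, Station 3 315.4 → max 315.4 km
Candidate E: residuals Station 1 34.3, Station 2 148.8, Station 3 206.4 → max 206.4 km
Only Candidate B has all residuals ≈ 0.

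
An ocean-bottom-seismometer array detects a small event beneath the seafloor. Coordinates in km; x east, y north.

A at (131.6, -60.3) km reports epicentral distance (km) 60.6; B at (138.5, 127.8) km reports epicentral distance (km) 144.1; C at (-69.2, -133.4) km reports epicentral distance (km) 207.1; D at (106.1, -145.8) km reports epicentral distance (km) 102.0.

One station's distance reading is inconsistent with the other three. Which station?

Solve using three stations at a time. Using A, B, C (subtract circle equations pairwise → linear system) gives (x, y) ≈ (97.3, -10.3).
Distances from that point to each station vs reported:
  A: calculated 60.6 vs reported 60.6 → residual 0.0 km
  B: calculated 144.1 vs reported 144.1 → residual 0.0 km
  C: calculated 207.1 vs reported 207.1 → residual 0.0 km
  D: calculated 135.8 vs reported 102.0 → residual 33.8 km
A, B, C are mutually consistent (residuals ≈ 0); D is off by 33.8 km.

D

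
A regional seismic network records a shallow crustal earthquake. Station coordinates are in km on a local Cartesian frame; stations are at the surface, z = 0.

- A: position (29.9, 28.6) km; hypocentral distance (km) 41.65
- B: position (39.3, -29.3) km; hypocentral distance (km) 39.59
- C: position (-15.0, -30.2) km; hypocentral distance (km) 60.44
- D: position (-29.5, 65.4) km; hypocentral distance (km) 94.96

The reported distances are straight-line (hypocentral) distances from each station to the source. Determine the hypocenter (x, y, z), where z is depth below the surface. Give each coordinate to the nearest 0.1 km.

Each station gives a sphere (x−x_i)² + (y−y_i)² + z² = d_i² (stations at z=0).
Subtracting the A sphere from B and C: z² cancels, leaving linear equations in x and y:
18.8 x − 115.8 y = 858.36
-89.8 x − 117.6 y = -2493.20
Solving: x ≈ 30.901, y ≈ -2.396 km (keep extra digits for the depth step; rounded: 30.9, -2.4).
Then from the A sphere: z² = 41.65² − (x − 29.9)² − (y − 28.6)² with x = 30.901, y = -2.396, so z ≈ 27.802 ≈ 27.8 km.

x ≈ 30.9 km, y ≈ -2.4 km, depth ≈ 27.8 km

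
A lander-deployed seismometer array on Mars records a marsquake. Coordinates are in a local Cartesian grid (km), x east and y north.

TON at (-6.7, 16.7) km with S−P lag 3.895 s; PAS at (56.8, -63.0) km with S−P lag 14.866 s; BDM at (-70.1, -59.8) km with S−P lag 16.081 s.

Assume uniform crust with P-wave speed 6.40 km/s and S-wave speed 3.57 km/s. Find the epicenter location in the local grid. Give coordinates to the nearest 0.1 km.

5.7 km east, 45.6 km north

Distance from S−P lag: d = Δt · v_P v_S / (v_P − v_S) = Δt · (6.40·3.57)/(6.40−3.57) ≈ 8.0735·Δt.
So d_TON = 31.45, d_PAS = 120.02, d_BDM = 129.83 km.
Circle about each station: (x + 6.7)² + (y − 16.7)² = 31.45²; (x − 56.8)² + (y + 63.0)² = 120.02²; (x + 70.1)² + (y + 59.8)² = 129.83².
Subtracting pairs of circle equations eliminates x²+y² and gives linear equations (the radical axes):
127.0 x − 159.4 y = -6544.24
-126.8 x − 153.0 y = -7700.46
Solving the 2×2 system: x ≈ 5.7, y ≈ 45.6 km.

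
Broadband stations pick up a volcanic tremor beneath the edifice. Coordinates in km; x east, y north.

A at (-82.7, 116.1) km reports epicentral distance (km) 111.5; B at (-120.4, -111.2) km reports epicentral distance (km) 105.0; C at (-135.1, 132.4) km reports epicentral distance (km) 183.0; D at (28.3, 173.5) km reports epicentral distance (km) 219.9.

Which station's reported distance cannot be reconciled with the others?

A

Solve using three stations at a time. Using B, C, D (subtract circle equations pairwise → linear system) gives (x, y) ≈ (-52.6, -31.0).
Distances from that point to each station vs reported:
  A: calculated 150.1 vs reported 111.5 → residual 38.6 km
  B: calculated 105.0 vs reported 105.0 → residual 0.0 km
  C: calculated 183.0 vs reported 183.0 → residual 0.0 km
  D: calculated 219.9 vs reported 219.9 → residual 0.0 km
B, C, D are mutually consistent (residuals ≈ 0); A is off by 38.6 km.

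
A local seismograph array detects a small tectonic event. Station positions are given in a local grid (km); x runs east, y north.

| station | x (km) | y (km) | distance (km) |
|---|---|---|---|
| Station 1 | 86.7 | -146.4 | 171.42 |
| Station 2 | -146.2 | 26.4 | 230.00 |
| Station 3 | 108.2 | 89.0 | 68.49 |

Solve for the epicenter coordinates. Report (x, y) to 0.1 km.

83.8 km east, 25.0 km north

Circle about each station: (x − 86.7)² + (y + 146.4)² = 171.42²; (x + 146.2)² + (y − 26.4)² = 230.00²; (x − 108.2)² + (y − 89.0)² = 68.49².
Subtracting the Station 1 equation from the Station 2 and Station 3 equations removes the quadratic terms:
-465.8 x + 345.6 y = -30393.63
43.0 x + 470.8 y = 15372.33
Solving the 2×2 system: x ≈ 83.8, y ≈ 25.0 km.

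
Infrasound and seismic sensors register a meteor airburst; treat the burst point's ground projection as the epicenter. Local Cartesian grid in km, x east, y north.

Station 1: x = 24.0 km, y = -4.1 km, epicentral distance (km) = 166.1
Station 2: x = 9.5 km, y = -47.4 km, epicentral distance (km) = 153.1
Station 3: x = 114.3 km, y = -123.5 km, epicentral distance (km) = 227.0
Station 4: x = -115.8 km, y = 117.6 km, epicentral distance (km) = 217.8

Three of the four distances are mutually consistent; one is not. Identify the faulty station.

Solve using three stations at a time. Using Station 1, Station 3, Station 4 (subtract circle equations pairwise → linear system) gives (x, y) ≈ (-111.6, -100.2).
Distances from that point to each station vs reported:
  Station 1: calculated 166.2 vs reported 166.1 → residual 0.1 km
  Station 2: calculated 132.1 vs reported 153.1 → residual 21.0 km
  Station 3: calculated 227.1 vs reported 227.0 → residual 0.1 km
  Station 4: calculated 217.9 vs reported 217.8 → residual 0.1 km
Station 1, Station 3, Station 4 are mutually consistent (residuals ≈ 0); Station 2 is off by 21.0 km.

Station 2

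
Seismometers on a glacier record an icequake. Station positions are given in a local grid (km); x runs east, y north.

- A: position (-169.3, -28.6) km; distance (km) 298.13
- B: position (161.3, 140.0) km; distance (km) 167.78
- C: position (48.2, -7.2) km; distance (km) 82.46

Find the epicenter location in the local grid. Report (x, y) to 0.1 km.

128.8 km east, -24.6 km north

Circle about each station: (x + 169.3)² + (y + 28.6)² = 298.13²; (x − 161.3)² + (y − 140.0)² = 167.78²; (x − 48.2)² + (y + 7.2)² = 82.46².
Subtracting the A equation from the B and C equations removes the quadratic terms:
661.2 x + 337.2 y = 76868.61
435.0 x + 42.8 y = 54976.48
Solving the 2×2 system: x ≈ 128.8, y ≈ -24.6 km.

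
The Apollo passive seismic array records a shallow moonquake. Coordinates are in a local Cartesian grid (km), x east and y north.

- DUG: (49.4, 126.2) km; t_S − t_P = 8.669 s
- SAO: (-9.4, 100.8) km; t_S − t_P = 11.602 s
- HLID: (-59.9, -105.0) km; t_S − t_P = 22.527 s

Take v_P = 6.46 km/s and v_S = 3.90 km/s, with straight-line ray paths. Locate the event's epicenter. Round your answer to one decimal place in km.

Distance from S−P lag: d = Δt · v_P v_S / (v_P − v_S) = Δt · (6.46·3.90)/(6.46−3.90) ≈ 9.8414·Δt.
So d_DUG = 85.32, d_SAO = 114.18, d_HLID = 221.70 km.
Circle about each station: (x − 49.4)² + (y − 126.2)² = 85.32²; (x + 9.4)² + (y − 100.8)² = 114.18²; (x + 59.9)² + (y + 105.0)² = 221.70².
Subtracting pairs of circle equations eliminates x²+y² and gives linear equations (the radical axes):
-117.6 x − 50.8 y = -13875.37
-218.6 x − 462.4 y = -45625.18
Solving the 2×2 system: x ≈ 94.7, y ≈ 53.9 km.
Check against DUG (with the unrounded x, y): √((x − 49.4)²+(y − 126.2)²) = 85.32 ≈ 85.32 km. ✓

x ≈ 94.7 km, y ≈ 53.9 km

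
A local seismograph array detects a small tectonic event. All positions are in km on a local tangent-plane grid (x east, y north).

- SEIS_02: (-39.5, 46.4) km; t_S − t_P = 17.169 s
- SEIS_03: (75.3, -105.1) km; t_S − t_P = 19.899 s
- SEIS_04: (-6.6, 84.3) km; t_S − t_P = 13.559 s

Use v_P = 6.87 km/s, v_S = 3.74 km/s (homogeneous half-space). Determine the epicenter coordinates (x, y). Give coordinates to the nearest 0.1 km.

x ≈ 101.1 km, y ≈ 56.2 km

Distance from S−P lag: d = Δt · v_P v_S / (v_P − v_S) = Δt · (6.87·3.74)/(6.87−3.74) ≈ 8.2089·Δt.
So d_SEIS_02 = 140.94, d_SEIS_03 = 163.35, d_SEIS_04 = 111.30 km.
Circle about each station: (x + 39.5)² + (y − 46.4)² = 140.94²; (x − 75.3)² + (y + 105.1)² = 163.35²; (x + 6.6)² + (y − 84.3)² = 111.30².
Subtracting the SEIS_02 equation from the SEIS_03 and SEIS_04 equations removes the quadratic terms:
229.6 x − 303.0 y = 6183.75
65.8 x + 75.8 y = 10913.23
Solving the 2×2 system: x ≈ 101.1, y ≈ 56.2 km.
Check against SEIS_02 (with the unrounded x, y): √((x + 39.5)²+(y − 46.4)²) = 140.95 ≈ 140.94 km. ✓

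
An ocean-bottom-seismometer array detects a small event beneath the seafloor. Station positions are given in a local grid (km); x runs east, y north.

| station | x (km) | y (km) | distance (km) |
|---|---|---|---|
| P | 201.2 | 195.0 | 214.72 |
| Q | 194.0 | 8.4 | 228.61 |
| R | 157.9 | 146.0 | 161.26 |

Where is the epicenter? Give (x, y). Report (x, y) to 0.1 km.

x ≈ -2.1 km, y ≈ 125.9 km

Circle about each station: (x − 201.2)² + (y − 195.0)² = 214.72²; (x − 194.0)² + (y − 8.4)² = 228.61²; (x − 157.9)² + (y − 146.0)² = 161.26².
Subtracting the P equation from the Q and R equations removes the quadratic terms:
-14.4 x − 373.2 y = -46957.73
-86.6 x − 98.0 y = -12158.14
Solving the 2×2 system: x ≈ -2.1, y ≈ 125.9 km.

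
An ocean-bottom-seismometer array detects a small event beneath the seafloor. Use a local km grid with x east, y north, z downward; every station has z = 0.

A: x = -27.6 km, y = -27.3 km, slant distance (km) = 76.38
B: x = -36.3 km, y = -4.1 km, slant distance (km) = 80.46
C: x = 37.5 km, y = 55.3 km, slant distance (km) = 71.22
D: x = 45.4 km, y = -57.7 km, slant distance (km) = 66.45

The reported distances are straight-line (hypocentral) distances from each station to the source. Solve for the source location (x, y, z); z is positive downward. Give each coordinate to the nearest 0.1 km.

(34.4, -4.6, 38.4)

Each station gives a sphere (x−x_i)² + (y−y_i)² + z² = d_i² (stations at z=0).
Subtracting the A sphere from B and C: z² cancels, leaving linear equations in x and y:
-17.4 x + 46.4 y = -812.46
130.2 x + 165.2 y = 3718.91
Solving: x ≈ 34.408, y ≈ -4.607 km (keep extra digits for the depth step; rounded: 34.4, -4.6).
Then from the A sphere: z² = 76.38² − (x + 27.6)² − (y + 27.3)² with x = 34.408, y = -4.607, so z ≈ 38.392 ≈ 38.4 km.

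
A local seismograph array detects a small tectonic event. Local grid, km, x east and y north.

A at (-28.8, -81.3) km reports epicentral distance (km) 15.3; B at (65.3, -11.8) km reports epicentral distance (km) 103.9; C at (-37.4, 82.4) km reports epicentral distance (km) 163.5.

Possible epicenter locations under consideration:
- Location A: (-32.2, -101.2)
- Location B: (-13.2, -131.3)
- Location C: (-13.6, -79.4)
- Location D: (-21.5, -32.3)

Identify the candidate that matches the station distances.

Location C

For each candidate, compare |candidate − station| to the reported distance:
Location A: residuals A 4.9, B 28.4, C 20.2 → max 28.4 km
Location B: residuals A 37.1, B 39.1, C 51.6 → max 51.6 km
Location C: residuals A 0.0, B 0.0, C 0.0 → max 0.0 km
Location D: residuals A 34.2, B 14.7, C 47.7 → max 47.7 km
Only Location C has all residuals ≈ 0.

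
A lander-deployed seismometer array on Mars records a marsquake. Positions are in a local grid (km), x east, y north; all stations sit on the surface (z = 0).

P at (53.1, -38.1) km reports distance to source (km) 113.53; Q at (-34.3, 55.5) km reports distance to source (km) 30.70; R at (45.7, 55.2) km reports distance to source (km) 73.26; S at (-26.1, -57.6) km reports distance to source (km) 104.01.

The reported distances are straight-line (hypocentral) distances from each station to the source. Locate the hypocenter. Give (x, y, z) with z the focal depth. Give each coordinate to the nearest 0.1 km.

Each station gives a sphere (x−x_i)² + (y−y_i)² + z² = d_i² (stations at z=0).
Subtracting the P sphere from Q and R: z² cancels, leaving linear equations in x and y:
-174.8 x + 187.2 y = 11932.09
-14.8 x + 186.6 y = 8386.34
Solving: x ≈ -21.999, y ≈ 43.198 km (keep extra digits for the depth step; rounded: -22.0, 43.2).
Then from the P sphere: z² = 113.53² − (x − 53.1)² − (y + 38.1)² with x = -21.999, y = 43.198, so z ≈ 25.295 ≈ 25.3 km.

(-22.0, 43.2, 25.3)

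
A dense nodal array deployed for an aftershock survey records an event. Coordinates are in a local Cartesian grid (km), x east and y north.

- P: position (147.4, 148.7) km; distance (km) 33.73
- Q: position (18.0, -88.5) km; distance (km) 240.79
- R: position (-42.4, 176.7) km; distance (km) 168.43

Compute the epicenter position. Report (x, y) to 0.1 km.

(119.4, 129.9)

Circle about each station: (x − 147.4)² + (y − 148.7)² = 33.73²; (x − 18.0)² + (y + 88.5)² = 240.79²; (x + 42.4)² + (y − 176.7)² = 168.43².
Subtracting the P equation from the Q and R equations removes the quadratic terms:
-258.8 x − 474.4 y = -92524.31
-379.6 x + 56.0 y = -38048.75
Solving the 2×2 system: x ≈ 119.4, y ≈ 129.9 km.
Check against P (with the unrounded x, y): √((x − 147.4)²+(y − 148.7)²) = 33.73 ≈ 33.73 km. ✓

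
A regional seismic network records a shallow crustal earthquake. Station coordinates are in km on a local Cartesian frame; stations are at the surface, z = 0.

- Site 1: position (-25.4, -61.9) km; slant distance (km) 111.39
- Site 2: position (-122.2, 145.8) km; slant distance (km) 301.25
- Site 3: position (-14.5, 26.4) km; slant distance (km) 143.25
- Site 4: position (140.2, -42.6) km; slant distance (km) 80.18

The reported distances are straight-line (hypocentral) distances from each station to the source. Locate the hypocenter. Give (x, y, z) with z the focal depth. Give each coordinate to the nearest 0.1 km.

(78.2, -75.8, 38.5)

Each station gives a sphere (x−x_i)² + (y−y_i)² + z² = d_i² (stations at z=0).
Subtracting the Site 1 sphere from Site 2 and Site 3: z² cancels, leaving linear equations in x and y:
-193.6 x + 415.4 y = -46630.12
21.8 x + 176.6 y = -11682.39
Solving: x ≈ 78.205, y ≈ -75.806 km (keep extra digits for the depth step; rounded: 78.2, -75.8).
Then from the Site 1 sphere: z² = 111.39² − (x + 25.4)² − (y + 61.9)² with x = 78.205, y = -75.806, so z ≈ 38.475 ≈ 38.5 km.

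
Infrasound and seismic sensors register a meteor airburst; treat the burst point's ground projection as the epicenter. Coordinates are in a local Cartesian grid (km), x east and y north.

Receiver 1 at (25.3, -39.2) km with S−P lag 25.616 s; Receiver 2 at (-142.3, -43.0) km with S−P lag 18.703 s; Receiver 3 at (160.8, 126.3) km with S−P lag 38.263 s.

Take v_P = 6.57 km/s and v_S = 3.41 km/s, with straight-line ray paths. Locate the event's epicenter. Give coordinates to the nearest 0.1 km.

Distance from S−P lag: d = Δt · v_P v_S / (v_P − v_S) = Δt · (6.57·3.41)/(6.57−3.41) ≈ 7.0898·Δt.
So d_Receiver 1 = 181.61, d_Receiver 2 = 132.60, d_Receiver 3 = 271.28 km.
Circle about each station: (x − 25.3)² + (y + 39.2)² = 181.61²; (x + 142.3)² + (y + 43.0)² = 132.60²; (x − 160.8)² + (y − 126.3)² = 271.28².
Subtracting the Receiver 1 equation from the Receiver 2 and Receiver 3 equations removes the quadratic terms:
-335.2 x − 7.6 y = 35320.99
271.0 x + 331.0 y = -979.05
Solving the 2×2 system: x ≈ -107.3, y ≈ 84.9 km.
Check against Receiver 1 (with the unrounded x, y): √((x − 25.3)²+(y + 39.2)²) = 181.61 ≈ 181.61 km. ✓

-107.3 km east, 84.9 km north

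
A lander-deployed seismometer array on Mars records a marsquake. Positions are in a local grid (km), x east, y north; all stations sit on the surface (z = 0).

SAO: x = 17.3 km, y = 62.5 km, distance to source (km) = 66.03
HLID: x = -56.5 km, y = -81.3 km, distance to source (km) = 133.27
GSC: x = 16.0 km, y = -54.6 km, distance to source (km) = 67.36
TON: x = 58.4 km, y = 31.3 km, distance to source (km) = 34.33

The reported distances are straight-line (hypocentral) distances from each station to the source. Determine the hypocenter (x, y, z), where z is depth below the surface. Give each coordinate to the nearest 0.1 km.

(44.3, 4.4, 16.0)

Each station gives a sphere (x−x_i)² + (y−y_i)² + z² = d_i² (stations at z=0).
Subtracting the SAO sphere from HLID and GSC: z² cancels, leaving linear equations in x and y:
-147.6 x − 287.6 y = -7804.53
-2.6 x − 234.2 y = -1145.79
Solving: x ≈ 44.302, y ≈ 4.401 km (keep extra digits for the depth step; rounded: 44.3, 4.4).
Then from the SAO sphere: z² = 66.03² − (x − 17.3)² − (y − 62.5)² with x = 44.302, y = 4.401, so z ≈ 15.980 ≈ 16.0 km.
Check against TON (with the unrounded solution): distance 34.32 ≈ 34.33 km. ✓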